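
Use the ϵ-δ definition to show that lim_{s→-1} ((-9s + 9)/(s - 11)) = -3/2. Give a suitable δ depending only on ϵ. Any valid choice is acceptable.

Fix ϵ > 0. We want δ > 0 with 0 < |s + 1| < δ ⇒ |(-9s + 9)/(s - 11) + 3/2| < ϵ.
Combining over a common denominator, (-9s + 9)/(s - 11) + 3/2 = [(-9s + 9)·(-12) − 18·(s - 11)] / [(-12)·(s - 11)] = 90(s + 1) / ((-12)(s - 11)).
So |(-9s + 9)/(s - 11) + 3/2| = 90|s + 1| / (12·|s − 11|).
Require δ ≤ 6, so |s − 11| ≥ |-12| − |s + 1| > 12 − 6 = 6.
Hence |(-9s + 9)/(s - 11) + 3/2| < 90|s + 1|/(12·6) = (5/4)|s + 1|, which is < ϵ once |s + 1| < (4/5)ϵ.
Take δ = min(6, (4/5)ϵ). Then 0 < |s + 1| < δ forces both bounds, so |(-9s + 9)/(s - 11) + 3/2| < ϵ.

δ = min(6, (4/5)ϵ)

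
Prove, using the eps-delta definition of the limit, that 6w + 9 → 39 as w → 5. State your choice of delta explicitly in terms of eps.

Let eps > 0 be given. We need delta > 0 so that 0 < |w − 5| < delta implies |(6w + 9) − 39| < eps.
Since (6w + 9) − 39 = 6(w − 5), we have |(6w + 9) − 39| = 6|w − 5|.
So 6|w − 5| < eps exactly when |w − 5| < eps/6.
Choosing delta = eps/6 gives |(6w + 9) − 39| = 6|w − 5| < eps whenever |w − 5| < delta.

delta = eps/6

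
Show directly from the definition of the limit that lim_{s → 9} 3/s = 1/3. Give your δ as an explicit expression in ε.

Fix ε > 0. We seek δ > 0 such that 0 < |s − 9| < δ implies |3/s − (1/3)| < ε.
|3/s − (1/3)| = 3·|9 − s|/(9·|s|) = 3|s − 9|/(9|s|).
Restrict δ ≤ 9/2. Then |s − 9| < 9/2 gives |s| > 9/2, so 9|s| > 81/2.
Then |3/s − (1/3)| < 3|s − 9|/(81/2), which is < ε when |s − 9| < (27/2)ε.
Take δ = min(9/2, (27/2)ε). Then 0 < |s − 9| < δ gives both |s − 9| < 9/2 and |s − 9| < (27/2)ε, so |3/s − (1/3)| < ε.

δ = min(9/2, (27/2)ε)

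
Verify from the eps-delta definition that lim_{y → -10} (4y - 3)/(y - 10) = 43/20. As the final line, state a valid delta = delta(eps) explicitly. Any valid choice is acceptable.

delta = min(10, (200/37)eps)

Fix eps > 0. We want delta > 0 with 0 < |y + 10| < delta ⇒ |(4y - 3)/(y - 10) − (43/20)| < eps.
Combining over a common denominator, (4y - 3)/(y - 10) − (43/20) = [(4y - 3)·(-20) − (-43)·(y - 10)] / [(-20)·(y - 10)] = -37(y + 10) / ((-20)(y - 10)).
So |(4y - 3)/(y - 10) − (43/20)| = 37|y + 10| / (20·|y − 10|).
Restrict delta ≤ 10. Then |y + 10| < 10 gives |y − 10| = |(y + 10) + (-20)| ≥ 20 − 10 = 10.
Hence |(4y - 3)/(y - 10) − (43/20)| < 37|y + 10|/(20·10) = (37/200)|y + 10|, which is < eps once |y + 10| < (200/37)eps.
Take delta = min(10, (200/37)eps). Then 0 < |y + 10| < delta forces both bounds, so |(4y - 3)/(y - 10) − (43/20)| < eps.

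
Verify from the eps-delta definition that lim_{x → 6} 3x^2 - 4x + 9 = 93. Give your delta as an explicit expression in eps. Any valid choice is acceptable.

delta = min(1, eps/35)

Fix eps > 0. We want delta > 0 such that 0 < |x − 6| < delta implies |(3x^2 - 4x + 9) − 93| < eps.
(3x^2 - 4x + 9) − 93 = 3x^2 - 4x - 84 = (x − 6)(3x + 14).
So |(3x^2 - 4x + 9) − 93| = |x − 6|·|3x + 14|.
Require delta ≤ 1. Then |x − 6| < 1 gives |x| < 7, and by the triangle inequality |3x + 14| ≤ 3·7 + 14 = 35.
Hence |(3x^2 - 4x + 9) − 93| ≤ 35|x − 6| < eps provided |x − 6| < eps/35.
Take delta = min(1, eps/35). Then 0 < |x − 6| < delta gives both |x − 6| < 1 and |x − 6| < eps/35, so |(3x^2 - 4x + 9) − 93| < eps.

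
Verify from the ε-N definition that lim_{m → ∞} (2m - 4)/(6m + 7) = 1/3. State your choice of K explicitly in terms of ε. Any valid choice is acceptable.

Let ε > 0 be given. For m ≥ 1, |(2m - 4)/(6m + 7) − (1/3)| = |-38|/(6(6m + 7)) = 38/(6(6m + 7)).
Since 6m + 7 ≥ 6m for m ≥ 1, this is ≤ 38/(6·6m) = (19/18)/m.
So |(2m - 4)/(6m + 7) − (1/3)| < ε whenever m > (19/18)/ε.
Take K = (19/18)/ε. If m > K then |(2m - 4)/(6m + 7) − (1/3)| ≤ (19/18)/m < ε.

K = (19/18)/ε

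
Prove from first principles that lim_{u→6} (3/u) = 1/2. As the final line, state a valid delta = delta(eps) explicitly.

delta = min(3, 6eps)

Let eps > 0 be given. We seek delta > 0 such that 0 < |u − 6| < delta implies |3/u − (1/2)| < eps.
|3/u − (1/2)| = 3·|6 − u|/(6·|u|) = 3|u − 6|/(6|u|).
Require delta ≤ 3 so that |u| > 6 − 3 = 3, hence 6|u| > 18.
Then |3/u − (1/2)| < 3|u − 6|/18, which is < eps when |u − 6| < 6eps.
Take delta = min(3, 6eps). Then 0 < |u − 6| < delta gives both |u − 6| < 3 and |u − 6| < 6eps, so |3/u − (1/2)| < eps.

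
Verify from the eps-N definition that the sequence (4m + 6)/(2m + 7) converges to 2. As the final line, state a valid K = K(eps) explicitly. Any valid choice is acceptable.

K = 4/eps

Let eps > 0. For m ≥ 1, |(4m + 6)/(2m + 7) − 2| = |-16|/(2(2m + 7)) = 16/(2(2m + 7)).
Since 2m + 7 ≥ 2m for m ≥ 1, this is ≤ 16/(2·2m) = 4/m.
So |(4m + 6)/(2m + 7) − 2| < eps whenever m > 4/eps.
Take K = 4/eps. If m > K then |(4m + 6)/(2m + 7) − 2| ≤ 4/m < eps.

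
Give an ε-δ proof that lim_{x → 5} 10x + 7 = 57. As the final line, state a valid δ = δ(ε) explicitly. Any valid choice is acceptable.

δ = ε/10

Let ε > 0 be given. We need δ > 0 so that 0 < |x − 5| < δ implies |(10x + 7) − 57| < ε.
Since (10x + 7) − 57 = 10(x − 5), we have |(10x + 7) − 57| = 10|x − 5|.
Thus it suffices that |x − 5| < ε/10.
Choosing δ = ε/10 gives |(10x + 7) − 57| = 10|x − 5| < ε whenever |x − 5| < δ.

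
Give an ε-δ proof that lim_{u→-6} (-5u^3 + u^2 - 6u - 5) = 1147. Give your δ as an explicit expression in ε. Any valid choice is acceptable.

δ = min(1, ε/654)

Let ε > 0. We want δ > 0 such that 0 < |u + 6| < δ implies |(-5u^3 + u^2 - 6u - 5) − 1147| < ε.
(-5u^3 + u^2 - 6u - 5) − 1147 = -5u^3 + u^2 - 6u - 1152 = (u + 6)(-5u^2 + 31u - 192).
So |(-5u^3 + u^2 - 6u - 5) − 1147| = |u + 6|·|-5u^2 + 31u - 192|.
Require δ ≤ 1. Then |u + 6| < 1 gives |u| < 7, and by the triangle inequality |-5u^2 + 31u - 192| ≤ 5·7^2 + 31·7 + 192 = 654.
Hence |(-5u^3 + u^2 - 6u - 5) − 1147| ≤ 654|u + 6| < ε provided |u + 6| < ε/654.
Choosing δ = min(1, ε/654) ensures both conditions, hence |(-5u^3 + u^2 - 6u - 5) − 1147| < ε.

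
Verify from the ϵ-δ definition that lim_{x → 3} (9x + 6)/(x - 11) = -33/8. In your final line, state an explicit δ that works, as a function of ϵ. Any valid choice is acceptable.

δ = min(4, (32/105)ϵ)

Let ϵ > 0. We want δ > 0 with 0 < |x − 3| < δ ⇒ |(9x + 6)/(x - 11) + 33/8| < ϵ.
Combining over a common denominator, (9x + 6)/(x - 11) + 33/8 = [(9x + 6)·(-8) − 33·(x - 11)] / [(-8)·(x - 11)] = -105(x − 3) / ((-8)(x - 11)).
So |(9x + 6)/(x - 11) + 33/8| = 105|x − 3| / (8·|x − 11|).
Restrict δ ≤ 4. Then |x − 3| < 4 gives |x − 11| = |(x − 3) + (-8)| ≥ 8 − 4 = 4.
Hence |(9x + 6)/(x - 11) + 33/8| < 105|x − 3|/(8·4) = (105/32)|x − 3|, which is < ϵ once |x − 3| < (32/105)ϵ.
Take δ = min(4, (32/105)ϵ). Then 0 < |x − 3| < δ forces both bounds, so |(9x + 6)/(x - 11) + 33/8| < ϵ.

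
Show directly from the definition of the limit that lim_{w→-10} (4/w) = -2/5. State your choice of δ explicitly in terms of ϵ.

δ = min(5, (25/2)ϵ)

Fix ϵ > 0. We seek δ > 0 such that 0 < |w + 10| < δ implies |4/w + 2/5| < ϵ.
|4/w + 2/5| = 4·|-10 − w|/(10·|w|) = 4|w + 10|/(10|w|).
Restrict δ ≤ 5. Then |w + 10| < 5 gives |w| > 5, so 10|w| > 50.
Then |4/w + 2/5| < 4|w + 10|/50, which is < ϵ when |w + 10| < (25/2)ϵ.
Take δ = min(5, (25/2)ϵ). Then 0 < |w + 10| < δ gives both |w + 10| < 5 and |w + 10| < (25/2)ϵ, so |4/w + 2/5| < ϵ.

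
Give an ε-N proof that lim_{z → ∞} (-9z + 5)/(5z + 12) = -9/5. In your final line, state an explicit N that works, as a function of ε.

Suppose ε > 0. We seek N > 0 such that z > N implies |(-9z + 5)/(5z + 12) + 9/5| < ε.
(-9z + 5)/(5z + 12) + 9/5 = (5(-9z + 5) − (-9)(5z + 12)) / (5(5z + 12)) = 133/(5(5z + 12)).
For z > 0 we have 5z + 12 > 5z, so |(-9z + 5)/(5z + 12) + 9/5| = 133/(5(5z + 12)) < 133/(5·5z) = (133/25)/z.
Thus |(-9z + 5)/(5z + 12) + 9/5| < ε whenever z > (133/25)/ε.
Take N = (133/25)/ε. If z > N then |(-9z + 5)/(5z + 12) + 9/5| < (133/25)/z < ε.

N = (133/25)/ε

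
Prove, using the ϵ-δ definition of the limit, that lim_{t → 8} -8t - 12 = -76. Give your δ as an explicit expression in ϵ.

δ = ϵ/8

Suppose ϵ > 0. We need δ > 0 so that 0 < |t − 8| < δ implies |(-8t - 12) + 76| < ϵ.
|(-8t - 12) + 76| = |-8t + 64| = 8|t − 8|.
Thus it suffices that |t − 8| < ϵ/8.
Take δ = ϵ/8. If 0 < |t − 8| < δ then |(-8t - 12) + 76| = 8|t − 8| < 8·(ϵ/8) = ϵ.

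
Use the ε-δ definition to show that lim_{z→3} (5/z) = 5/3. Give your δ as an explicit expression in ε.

δ = min(3/2, (9/10)ε)

Fix ε > 0. We seek δ > 0 such that 0 < |z − 3| < δ implies |5/z − (5/3)| < ε.
|5/z − (5/3)| = 5·|3 − z|/(3·|z|) = 5|z − 3|/(3|z|).
Require δ ≤ 3/2 so that |z| > 3 − 3/2 = 3/2, hence 3|z| > 9/2.
Then |5/z − (5/3)| < 5|z − 3|/(9/2), which is < ε when |z − 3| < (9/10)ε.
Take δ = min(3/2, (9/10)ε). Then 0 < |z − 3| < δ gives both |z − 3| < 3/2 and |z − 3| < (9/10)ε, so |5/z − (5/3)| < ε.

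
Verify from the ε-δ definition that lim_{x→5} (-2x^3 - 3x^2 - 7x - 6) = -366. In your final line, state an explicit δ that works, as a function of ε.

Let ε > 0 be given. We want δ > 0 such that 0 < |x − 5| < δ implies |(-2x^3 - 3x^2 - 7x - 6) + 366| < ε.
(-2x^3 - 3x^2 - 7x - 6) + 366 = -2x^3 - 3x^2 - 7x + 360 = (x − 5)(-2x^2 - 13x - 72).
So |(-2x^3 - 3x^2 - 7x - 6) + 366| = |x − 5|·|-2x^2 - 13x - 72|.
Assume first that |x − 5| < 1, so |x| < 6. Then |-2x^2 - 13x - 72| ≤ 2·6^2 + 13·6 + 72 = 222.
Hence |(-2x^3 - 3x^2 - 7x - 6) + 366| ≤ 222|x − 5| < ε provided |x − 5| < ε/222.
Take δ = min(1, ε/222). Then 0 < |x − 5| < δ gives both |x − 5| < 1 and |x − 5| < ε/222, so |(-2x^3 - 3x^2 - 7x - 6) + 366| < ε.

δ = min(1, ε/222)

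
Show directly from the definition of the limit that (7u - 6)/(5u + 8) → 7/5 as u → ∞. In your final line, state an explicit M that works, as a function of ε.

M = (86/25)/ε

Let ε > 0. We seek M > 0 such that u > M implies |(7u - 6)/(5u + 8) − (7/5)| < ε.
(7u - 6)/(5u + 8) − (7/5) = (5(7u - 6) − 7(5u + 8)) / (5(5u + 8)) = -86/(5(5u + 8)).
For u > 0 we have 5u + 8 > 5u, so |(7u - 6)/(5u + 8) − (7/5)| = 86/(5(5u + 8)) < 86/(5·5u) = (86/25)/u.
Thus |(7u - 6)/(5u + 8) − (7/5)| < ε whenever u > (86/25)/ε.
Take M = (86/25)/ε. If u > M then |(7u - 6)/(5u + 8) − (7/5)| < (86/25)/u < ε.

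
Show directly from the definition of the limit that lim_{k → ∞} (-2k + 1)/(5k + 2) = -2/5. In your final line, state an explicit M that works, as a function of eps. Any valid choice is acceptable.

M = (9/25)/eps

Let eps > 0. For k ≥ 1, |(-2k + 1)/(5k + 2) + 2/5| = |9|/(5(5k + 2)) = 9/(5(5k + 2)).
Since 5k + 2 ≥ 5k for k ≥ 1, this is ≤ 9/(5·5k) = (9/25)/k.
So |(-2k + 1)/(5k + 2) + 2/5| < eps whenever k > (9/25)/eps.
Take M = (9/25)/eps. If k > M then |(-2k + 1)/(5k + 2) + 2/5| ≤ (9/25)/k < eps.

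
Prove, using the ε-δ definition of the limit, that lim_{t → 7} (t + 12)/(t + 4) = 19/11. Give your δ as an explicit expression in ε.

Let ε > 0. We want δ > 0 with 0 < |t − 7| < δ ⇒ |(t + 12)/(t + 4) − (19/11)| < ε.
Combining over a common denominator, (t + 12)/(t + 4) − (19/11) = [(t + 12)·11 − 19·(t + 4)] / [11·(t + 4)] = -8(t − 7) / (11(t + 4)).
So |(t + 12)/(t + 4) − (19/11)| = 8|t − 7| / (11·|t + 4|).
Restrict δ ≤ 11/2. Then |t − 7| < 11/2 gives |t + 4| = |(t − 7) + 11| ≥ 11 − 11/2 = 11/2.
Hence |(t + 12)/(t + 4) − (19/11)| < 8|t − 7|/(11·(11/2)) = (16/121)|t − 7|, which is < ε once |t − 7| < (121/16)ε.
Take δ = min(11/2, (121/16)ε). Then 0 < |t − 7| < δ forces both bounds, so |(t + 12)/(t + 4) − (19/11)| < ε.

δ = min(11/2, (121/16)ε)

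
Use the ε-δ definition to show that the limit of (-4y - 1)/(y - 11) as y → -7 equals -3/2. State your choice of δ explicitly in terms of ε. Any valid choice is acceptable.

δ = min(9, (18/5)ε)

Let ε > 0. We want δ > 0 with 0 < |y + 7| < δ ⇒ |(-4y - 1)/(y - 11) + 3/2| < ε.
Combining over a common denominator, (-4y - 1)/(y - 11) + 3/2 = [(-4y - 1)·(-18) − 27·(y - 11)] / [(-18)·(y - 11)] = 45(y + 7) / ((-18)(y - 11)).
So |(-4y - 1)/(y - 11) + 3/2| = 45|y + 7| / (18·|y − 11|).
Restrict δ ≤ 9. Then |y + 7| < 9 gives |y − 11| = |(y + 7) + (-18)| ≥ 18 − 9 = 9.
Hence |(-4y - 1)/(y - 11) + 3/2| < 45|y + 7|/(18·9) = (5/18)|y + 7|, which is < ε once |y + 7| < (18/5)ε.
Take δ = min(9, (18/5)ε). Then 0 < |y + 7| < δ forces both bounds, so |(-4y - 1)/(y - 11) + 3/2| < ε.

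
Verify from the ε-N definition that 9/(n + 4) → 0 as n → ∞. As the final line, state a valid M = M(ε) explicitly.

M = 9/ε

Fix ε > 0. For n ≥ 1, |9/(n + 4) − 0| = 9/(n + 4) ≤ 9/n.
We need 9/n < ε, i.e. n > 9/ε.
Take M = 9/ε. If n > M then |9/(n + 4)| ≤ 9/n < ε.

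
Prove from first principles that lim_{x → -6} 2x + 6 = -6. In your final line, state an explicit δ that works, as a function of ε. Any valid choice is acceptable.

δ = ε/2

Let ε > 0 be given. We need δ > 0 so that 0 < |x + 6| < δ implies |(2x + 6) + 6| < ε.
Since (2x + 6) + 6 = 2(x + 6), we have |(2x + 6) + 6| = 2|x + 6|.
So 2|x + 6| < ε exactly when |x + 6| < ε/2.
Choosing δ = ε/2 gives |(2x + 6) + 6| = 2|x + 6| < ε whenever |x + 6| < δ.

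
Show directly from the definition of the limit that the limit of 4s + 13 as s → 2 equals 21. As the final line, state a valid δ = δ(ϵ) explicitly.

Let ϵ > 0 be given. We need δ > 0 so that 0 < |s − 2| < δ implies |(4s + 13) − 21| < ϵ.
|(4s + 13) − 21| = |4s - 8| = 4|s − 2|.
Thus it suffices that |s − 2| < ϵ/4.
Choosing δ = ϵ/4 gives |(4s + 13) − 21| = 4|s − 2| < ϵ whenever |s − 2| < δ.

δ = ϵ/4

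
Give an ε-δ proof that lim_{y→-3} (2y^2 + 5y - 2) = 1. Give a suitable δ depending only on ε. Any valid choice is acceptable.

δ = min(2, ε/11)

Let ε > 0. We want δ > 0 such that 0 < |y + 3| < δ implies |(2y^2 + 5y - 2) − 1| < ε.
(2y^2 + 5y - 2) − 1 = 2y^2 + 5y - 3 = (y + 3)(2y - 1).
So |(2y^2 + 5y - 2) − 1| = |y + 3|·|2y - 1|.
Require δ ≤ 2. Then |y + 3| < 2 gives |y| < 5, and by the triangle inequality |2y - 1| ≤ 2·5 + 1 = 11.
Hence |(2y^2 + 5y - 2) − 1| ≤ 11|y + 3| < ε provided |y + 3| < ε/11.
Take δ = min(2, ε/11). Then 0 < |y + 3| < δ gives both |y + 3| < 2 and |y + 3| < ε/11, so |(2y^2 + 5y - 2) − 1| < ε.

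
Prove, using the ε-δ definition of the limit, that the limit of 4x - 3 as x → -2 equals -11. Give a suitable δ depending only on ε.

δ = ε/4

Suppose ε > 0. We need δ > 0 so that 0 < |x + 2| < δ implies |(4x - 3) + 11| < ε.
|(4x - 3) + 11| = |4x + 8| = 4|x + 2|.
Thus it suffices that |x + 2| < ε/4.
Take δ = ε/4. If 0 < |x + 2| < δ then |(4x - 3) + 11| = 4|x + 2| < 4·(ε/4) = ε.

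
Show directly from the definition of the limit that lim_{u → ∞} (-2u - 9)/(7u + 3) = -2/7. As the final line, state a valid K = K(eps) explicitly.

K = (57/49)/eps

Let eps > 0. We seek K > 0 such that u > K implies |(-2u - 9)/(7u + 3) + 2/7| < eps.
(-2u - 9)/(7u + 3) + 2/7 = (7(-2u - 9) − (-2)(7u + 3)) / (7(7u + 3)) = -57/(7(7u + 3)).
For u > 0 we have 7u + 3 > 7u, so |(-2u - 9)/(7u + 3) + 2/7| = 57/(7(7u + 3)) < 57/(7·7u) = (57/49)/u.
Thus |(-2u - 9)/(7u + 3) + 2/7| < eps whenever u > (57/49)/eps.
Take K = (57/49)/eps. If u > K then |(-2u - 9)/(7u + 3) + 2/7| < (57/49)/u < eps.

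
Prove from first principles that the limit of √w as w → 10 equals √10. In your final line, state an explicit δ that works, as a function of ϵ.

Fix ϵ > 0. We want δ > 0 such that 0 < |w − 10| < δ implies |√w − √10| < ϵ.
Rationalise: √w − √10 = (w − 10)/(√w + √10), so |√w − √10| = |w − 10|/(√w + √10).
Restrict δ ≤ 10 so that |w − 10| < 10 forces w > 0, and then √w + √10 > √10.
Hence |√w − √10| < |w − 10|/√10, which is < ϵ once |w − 10| < √10·ϵ.
Take δ = min(10, √10·ϵ). If 0 < |w − 10| < δ then w > 0 and |√w − √10| < |w − 10|/√10 < ϵ.

δ = min(10, √10·ϵ)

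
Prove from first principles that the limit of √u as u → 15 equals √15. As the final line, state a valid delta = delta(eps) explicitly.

Suppose eps > 0. We want delta > 0 such that 0 < |u − 15| < delta implies |√u − √15| < eps.
Multiplying by the conjugate, |√u − √15| = |u − 15|/(√u + √15).
Restrict delta ≤ 15 so that |u − 15| < 15 forces u > 0, and then √u + √15 > √15.
Hence |√u − √15| < |u − 15|/√15, which is < eps once |u − 15| < √15·eps.
Take delta = min(15, √15·eps). If 0 < |u − 15| < delta then u > 0 and |√u − √15| < |u − 15|/√15 < eps.

delta = min(15, √15·eps)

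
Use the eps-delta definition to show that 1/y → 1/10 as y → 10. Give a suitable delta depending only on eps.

delta = min(5, 50eps)

Let eps > 0 be given. We seek delta > 0 such that 0 < |y − 10| < delta implies |1/y − (1/10)| < eps.
|1/y − (1/10)| = |10 − y|/(10·|y|) = |y − 10|/(10|y|).
Restrict delta ≤ 5. Then |y − 10| < 5 gives |y| > 5, so 10|y| > 50.
Then |1/y − (1/10)| < |y − 10|/50, which is < eps when |y − 10| < 50eps.
Take delta = min(5, 50eps). Then 0 < |y − 10| < delta gives both |y − 10| < 5 and |y − 10| < 50eps, so |1/y − (1/10)| < eps.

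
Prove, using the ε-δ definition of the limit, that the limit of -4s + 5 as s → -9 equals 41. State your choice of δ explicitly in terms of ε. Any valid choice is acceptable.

Suppose ε > 0. We need δ > 0 so that 0 < |s + 9| < δ implies |(-4s + 5) − 41| < ε.
Since (-4s + 5) − 41 = -4(s + 9), we have |(-4s + 5) − 41| = 4|s + 9|.
So 4|s + 9| < ε exactly when |s + 9| < ε/4.
Choosing δ = ε/4 gives |(-4s + 5) − 41| = 4|s + 9| < ε whenever |s + 9| < δ.

δ = ε/4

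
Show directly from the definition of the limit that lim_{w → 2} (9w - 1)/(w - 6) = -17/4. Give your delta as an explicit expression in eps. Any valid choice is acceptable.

delta = min(2, (8/53)eps)

Let eps > 0. We want delta > 0 with 0 < |w − 2| < delta ⇒ |(9w - 1)/(w - 6) + 17/4| < eps.
Combining over a common denominator, (9w - 1)/(w - 6) + 17/4 = [(9w - 1)·(-4) − 17·(w - 6)] / [(-4)·(w - 6)] = -53(w − 2) / ((-4)(w - 6)).
So |(9w - 1)/(w - 6) + 17/4| = 53|w − 2| / (4·|w − 6|).
Restrict delta ≤ 2. Then |w − 2| < 2 gives |w − 6| = |(w − 2) + (-4)| ≥ 4 − 2 = 2.
Hence |(9w - 1)/(w - 6) + 17/4| < 53|w − 2|/(4·2) = (53/8)|w − 2|, which is < eps once |w − 2| < (8/53)eps.
Take delta = min(2, (8/53)eps). Then 0 < |w − 2| < delta forces both bounds, so |(9w - 1)/(w - 6) + 17/4| < eps.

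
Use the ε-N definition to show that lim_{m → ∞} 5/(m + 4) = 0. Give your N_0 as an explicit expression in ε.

Fix ε > 0. For m ≥ 1, |5/(m + 4) − 0| = 5/(m + 4) ≤ 5/m.
We need 5/m < ε, i.e. m > 5/ε.
Take N_0 = 5/ε. If m > N_0 then |5/(m + 4)| ≤ 5/m < ε.

N_0 = 5/ε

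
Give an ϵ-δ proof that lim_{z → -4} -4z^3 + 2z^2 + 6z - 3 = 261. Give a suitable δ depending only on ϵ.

Let ϵ > 0 be given. We want δ > 0 such that 0 < |z + 4| < δ implies |(-4z^3 + 2z^2 + 6z - 3) − 261| < ϵ.
(-4z^3 + 2z^2 + 6z - 3) − 261 = -4z^3 + 2z^2 + 6z - 264 = (z + 4)(-4z^2 + 18z - 66).
So |(-4z^3 + 2z^2 + 6z - 3) − 261| = |z + 4|·|-4z^2 + 18z - 66|.
Assume first that |z + 4| < 2, so |z| < 6. Then |-4z^2 + 18z - 66| ≤ 4·6^2 + 18·6 + 66 = 318.
Hence |(-4z^3 + 2z^2 + 6z - 3) − 261| ≤ 318|z + 4| < ϵ provided |z + 4| < ϵ/318.
Choosing δ = min(2, ϵ/318) ensures both conditions, hence |(-4z^3 + 2z^2 + 6z - 3) − 261| < ϵ.

δ = min(2, ϵ/318)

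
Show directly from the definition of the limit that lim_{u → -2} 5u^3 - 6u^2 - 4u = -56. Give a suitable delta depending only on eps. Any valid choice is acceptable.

delta = min(2, eps/172)

Let eps > 0 be given. We want delta > 0 such that 0 < |u + 2| < delta implies |(5u^3 - 6u^2 - 4u) + 56| < eps.
(5u^3 - 6u^2 - 4u) + 56 = 5u^3 - 6u^2 - 4u + 56 = (u + 2)(5u^2 - 16u + 28).
So |(5u^3 - 6u^2 - 4u) + 56| = |u + 2|·|5u^2 - 16u + 28|.
Assume first that |u + 2| < 2, so |u| < 4. Then |5u^2 - 16u + 28| ≤ 5·4^2 + 16·4 + 28 = 172.
Hence |(5u^3 - 6u^2 - 4u) + 56| ≤ 172|u + 2| < eps provided |u + 2| < eps/172.
Take delta = min(2, eps/172). Then 0 < |u + 2| < delta gives both |u + 2| < 2 and |u + 2| < eps/172, so |(5u^3 - 6u^2 - 4u) + 56| < eps.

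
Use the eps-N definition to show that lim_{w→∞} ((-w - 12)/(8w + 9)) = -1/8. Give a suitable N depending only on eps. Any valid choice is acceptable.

Fix eps > 0. We seek N > 0 such that w > N implies |(-w - 12)/(8w + 9) + 1/8| < eps.
(-w - 12)/(8w + 9) + 1/8 = (8(-w - 12) − (-1)(8w + 9)) / (8(8w + 9)) = -87/(8(8w + 9)).
For w > 0 we have 8w + 9 > 8w, so |(-w - 12)/(8w + 9) + 1/8| = 87/(8(8w + 9)) < 87/(8·8w) = (87/64)/w.
Thus |(-w - 12)/(8w + 9) + 1/8| < eps whenever w > (87/64)/eps.
Take N = (87/64)/eps. If w > N then |(-w - 12)/(8w + 9) + 1/8| < (87/64)/w < eps.

N = (87/64)/eps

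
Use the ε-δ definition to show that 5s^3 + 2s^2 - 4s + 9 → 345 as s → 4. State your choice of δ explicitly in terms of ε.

δ = min(1, ε/319)

Let ε > 0. We want δ > 0 such that 0 < |s − 4| < δ implies |(5s^3 + 2s^2 - 4s + 9) − 345| < ε.
(5s^3 + 2s^2 - 4s + 9) − 345 = 5s^3 + 2s^2 - 4s - 336 = (s − 4)(5s^2 + 22s + 84).
So |(5s^3 + 2s^2 - 4s + 9) − 345| = |s − 4|·|5s^2 + 22s + 84|.
Assume first that |s − 4| < 1, so |s| < 5. Then |5s^2 + 22s + 84| ≤ 5·5^2 + 22·5 + 84 = 319.
Hence |(5s^3 + 2s^2 - 4s + 9) − 345| ≤ 319|s − 4| < ε provided |s − 4| < ε/319.
Take δ = min(1, ε/319). Then 0 < |s − 4| < δ gives both |s − 4| < 1 and |s − 4| < ε/319, so |(5s^3 + 2s^2 - 4s + 9) − 345| < ε.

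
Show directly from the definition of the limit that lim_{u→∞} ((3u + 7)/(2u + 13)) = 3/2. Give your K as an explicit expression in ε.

Let ε > 0. We seek K > 0 such that u > K implies |(3u + 7)/(2u + 13) − (3/2)| < ε.
(3u + 7)/(2u + 13) − (3/2) = (2(3u + 7) − 3(2u + 13)) / (2(2u + 13)) = -25/(2(2u + 13)).
For u > 0 we have 2u + 13 > 2u, so |(3u + 7)/(2u + 13) − (3/2)| = 25/(2(2u + 13)) < 25/(2·2u) = (25/4)/u.
Thus |(3u + 7)/(2u + 13) − (3/2)| < ε whenever u > (25/4)/ε.
Take K = (25/4)/ε. If u > K then |(3u + 7)/(2u + 13) − (3/2)| < (25/4)/u < ε.

K = (25/4)/ε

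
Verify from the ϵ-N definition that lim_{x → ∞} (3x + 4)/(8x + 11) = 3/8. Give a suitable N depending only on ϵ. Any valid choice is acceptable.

N = (1/64)/ϵ

Fix ϵ > 0. We seek N > 0 such that x > N implies |(3x + 4)/(8x + 11) − (3/8)| < ϵ.
(3x + 4)/(8x + 11) − (3/8) = (8(3x + 4) − 3(8x + 11)) / (8(8x + 11)) = -1/(8(8x + 11)).
For x > 0 we have 8x + 11 > 8x, so |(3x + 4)/(8x + 11) − (3/8)| = 1/(8(8x + 11)) < 1/(8·8x) = (1/64)/x.
Thus |(3x + 4)/(8x + 11) − (3/8)| < ϵ whenever x > (1/64)/ϵ.
Take N = (1/64)/ϵ. If x > N then |(3x + 4)/(8x + 11) − (3/8)| < (1/64)/x < ϵ.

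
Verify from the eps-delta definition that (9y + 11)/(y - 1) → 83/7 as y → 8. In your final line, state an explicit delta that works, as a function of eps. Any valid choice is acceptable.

delta = min(7/2, (49/40)eps)

Let eps > 0 be given. We want delta > 0 with 0 < |y − 8| < delta ⇒ |(9y + 11)/(y - 1) − (83/7)| < eps.
Combining over a common denominator, (9y + 11)/(y - 1) − (83/7) = [(9y + 11)·7 − 83·(y - 1)] / [7·(y - 1)] = -20(y − 8) / (7(y - 1)).
So |(9y + 11)/(y - 1) − (83/7)| = 20|y − 8| / (7·|y − 1|).
Restrict delta ≤ 7/2. Then |y − 8| < 7/2 gives |y − 1| = |(y − 8) + 7| ≥ 7 − 7/2 = 7/2.
Hence |(9y + 11)/(y - 1) − (83/7)| < 20|y − 8|/(7·(7/2)) = (40/49)|y − 8|, which is < eps once |y − 8| < (49/40)eps.
Take delta = min(7/2, (49/40)eps). Then 0 < |y − 8| < delta forces both bounds, so |(9y + 11)/(y - 1) − (83/7)| < eps.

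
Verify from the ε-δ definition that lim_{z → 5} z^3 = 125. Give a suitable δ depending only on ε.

Fix ε > 0. We seek δ > 0 with 0 < |z − 5| < δ ⇒ |z^3 − 125| < ε.
Factor: z^3 − 125 = (z − 5)(z^2 + 5z + 25), so |z^3 − 125| = |z − 5|·|z^2 + 5z + 25|.
Impose δ ≤ 1 so that |z| < 6; then |z^2 + 5z + 25| ≤ 91.
Hence |z^3 − 125| ≤ 91|z − 5|, which is < ε once |z − 5| < ε/91.
Take δ = min(1, ε/91). If 0 < |z − 5| < δ then both bounds hold and |z^3 − 125| ≤ 91|z − 5| < 91·(ε/91) = ε.

δ = min(1, ε/91)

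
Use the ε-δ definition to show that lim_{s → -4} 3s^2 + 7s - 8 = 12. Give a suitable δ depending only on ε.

Let ε > 0. We want δ > 0 such that 0 < |s + 4| < δ implies |(3s^2 + 7s - 8) − 12| < ε.
(3s^2 + 7s - 8) − 12 = 3s^2 + 7s - 20 = (s + 4)(3s - 5).
So |(3s^2 + 7s - 8) − 12| = |s + 4|·|3s - 5|.
Assume first that |s + 4| < 1, so |s| < 5. Then |3s - 5| ≤ 3·5 + 5 = 20.
Hence |(3s^2 + 7s - 8) − 12| ≤ 20|s + 4| < ε provided |s + 4| < ε/20.
Take δ = min(1, ε/20). Then 0 < |s + 4| < δ gives both |s + 4| < 1 and |s + 4| < ε/20, so |(3s^2 + 7s - 8) − 12| < ε.

δ = min(1, ε/20)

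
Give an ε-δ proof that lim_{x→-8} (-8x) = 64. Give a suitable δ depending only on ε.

δ = ε/8

Suppose ε > 0. We need δ > 0 so that 0 < |x + 8| < δ implies |(-8x) − 64| < ε.
|(-8x) − 64| = |-8x - 64| = 8|x + 8|.
Thus it suffices that |x + 8| < ε/8.
Choosing δ = ε/8 gives |(-8x) − 64| = 8|x + 8| < ε whenever |x + 8| < δ.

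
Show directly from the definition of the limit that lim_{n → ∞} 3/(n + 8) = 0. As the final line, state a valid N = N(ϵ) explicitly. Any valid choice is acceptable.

N = 3/ϵ

Let ϵ > 0. For n ≥ 1, |3/(n + 8) − 0| = 3/(n + 8) ≤ 3/n.
We need 3/n < ϵ, i.e. n > 3/ϵ.
Take N = 3/ϵ. If n > N then |3/(n + 8)| ≤ 3/n < ϵ.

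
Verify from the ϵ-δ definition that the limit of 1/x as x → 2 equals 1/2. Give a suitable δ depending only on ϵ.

Suppose ϵ > 0. We seek δ > 0 such that 0 < |x − 2| < δ implies |1/x − (1/2)| < ϵ.
|1/x − (1/2)| = |2 − x|/(2·|x|) = |x − 2|/(2|x|).
Restrict δ ≤ 1. Then |x − 2| < 1 gives |x| > 1, so 2|x| > 2.
Then |1/x − (1/2)| < |x − 2|/2, which is < ϵ when |x − 2| < 2ϵ.
Take δ = min(1, 2ϵ). Then 0 < |x − 2| < δ gives both |x − 2| < 1 and |x − 2| < 2ϵ, so |1/x − (1/2)| < ϵ.

δ = min(1, 2ϵ)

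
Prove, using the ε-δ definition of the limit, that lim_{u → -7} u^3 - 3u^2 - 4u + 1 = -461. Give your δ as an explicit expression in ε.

Fix ε > 0. We want δ > 0 such that 0 < |u + 7| < δ implies |(u^3 - 3u^2 - 4u + 1) + 461| < ε.
(u^3 - 3u^2 - 4u + 1) + 461 = u^3 - 3u^2 - 4u + 462 = (u + 7)(u^2 - 10u + 66).
So |(u^3 - 3u^2 - 4u + 1) + 461| = |u + 7|·|u^2 - 10u + 66|.
Assume first that |u + 7| < 1, so |u| < 8. Then |u^2 - 10u + 66| ≤ 8^2 + 10·8 + 66 = 210.
Hence |(u^3 - 3u^2 - 4u + 1) + 461| ≤ 210|u + 7| < ε provided |u + 7| < ε/210.
Take δ = min(1, ε/210). Then 0 < |u + 7| < δ gives both |u + 7| < 1 and |u + 7| < ε/210, so |(u^3 - 3u^2 - 4u + 1) + 461| < ε.

δ = min(1, ε/210)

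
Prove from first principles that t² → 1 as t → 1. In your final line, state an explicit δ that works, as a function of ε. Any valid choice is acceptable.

δ = min(1, ε/3)

Suppose ε > 0. We seek δ > 0 with 0 < |t − 1| < δ ⇒ |t² − 1| < ε.
Factor: t² − 1 = (t − 1)(t + 1), so |t² − 1| = |t − 1|·|t + 1|.
Restrict δ ≤ 1. Then |t − 1| < 1 gives |t| < 2, so by the triangle inequality |t + 1| ≤ 2 + 1 = 3.
Hence |t² − 1| ≤ 3|t − 1|, which is < ε once |t − 1| < ε/3.
Take δ = min(1, ε/3). If 0 < |t − 1| < δ then both bounds hold and |t² − 1| ≤ 3|t − 1| < 3·(ε/3) = ε.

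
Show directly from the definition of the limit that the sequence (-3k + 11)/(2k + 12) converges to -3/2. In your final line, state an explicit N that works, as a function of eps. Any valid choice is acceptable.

Suppose eps > 0. For k ≥ 1, |(-3k + 11)/(2k + 12) + 3/2| = |58|/(2(2k + 12)) = 58/(2(2k + 12)).
Since 2k + 12 ≥ 2k for k ≥ 1, this is ≤ 58/(2·2k) = (29/2)/k.
So |(-3k + 11)/(2k + 12) + 3/2| < eps whenever k > (29/2)/eps.
Take N = (29/2)/eps. If k > N then |(-3k + 11)/(2k + 12) + 3/2| ≤ (29/2)/k < eps.

N = (29/2)/eps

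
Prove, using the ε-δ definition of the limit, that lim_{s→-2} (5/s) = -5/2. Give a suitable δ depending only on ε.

Suppose ε > 0. We seek δ > 0 such that 0 < |s + 2| < δ implies |5/s + 5/2| < ε.
|5/s + 5/2| = 5·|-2 − s|/(2·|s|) = 5|s + 2|/(2|s|).
Restrict δ ≤ 1. Then |s + 2| < 1 gives |s| > 1, so 2|s| > 2.
Then |5/s + 5/2| < 5|s + 2|/2, which is < ε when |s + 2| < (2/5)ε.
Take δ = min(1, (2/5)ε). Then 0 < |s + 2| < δ gives both |s + 2| < 1 and |s + 2| < (2/5)ε, so |5/s + 5/2| < ε.

δ = min(1, (2/5)ε)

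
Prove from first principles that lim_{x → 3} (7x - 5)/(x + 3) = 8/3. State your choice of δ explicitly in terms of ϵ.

Suppose ϵ > 0. We want δ > 0 with 0 < |x − 3| < δ ⇒ |(7x - 5)/(x + 3) − (8/3)| < ϵ.
Combining over a common denominator, (7x - 5)/(x + 3) − (8/3) = [(7x - 5)·6 − 16·(x + 3)] / [6·(x + 3)] = 26(x − 3) / (6(x + 3)).
So |(7x - 5)/(x + 3) − (8/3)| = 26|x − 3| / (6·|x + 3|).
Require δ ≤ 3, so |x + 3| ≥ |6| − |x − 3| > 6 − 3 = 3.
Hence |(7x - 5)/(x + 3) − (8/3)| < 26|x − 3|/(6·3) = (13/9)|x − 3|, which is < ϵ once |x − 3| < (9/13)ϵ.
Take δ = min(3, (9/13)ϵ). Then 0 < |x − 3| < δ forces both bounds, so |(7x - 5)/(x + 3) − (8/3)| < ϵ.

δ = min(3, (9/13)ϵ)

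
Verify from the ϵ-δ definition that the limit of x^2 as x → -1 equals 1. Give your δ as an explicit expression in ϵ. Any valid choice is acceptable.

δ = min(1, ϵ/3)

Suppose ϵ > 0. We seek δ > 0 with 0 < |x + 1| < δ ⇒ |x^2 − 1| < ϵ.
Factor: x^2 − 1 = (x + 1)(x - 1), so |x^2 − 1| = |x + 1|·|x - 1|.
Restrict δ ≤ 1. Then |x + 1| < 1 gives |x| < 2, so by the triangle inequality |x - 1| ≤ 2 + 1 = 3.
Hence |x^2 − 1| ≤ 3|x + 1|, which is < ϵ once |x + 1| < ϵ/3.
Take δ = min(1, ϵ/3). If 0 < |x + 1| < δ then both bounds hold and |x^2 − 1| ≤ 3|x + 1| < 3·(ϵ/3) = ϵ.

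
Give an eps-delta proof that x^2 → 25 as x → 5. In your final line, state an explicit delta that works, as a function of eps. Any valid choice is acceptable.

delta = min(2, eps/12)

Let eps > 0 be given. We seek delta > 0 with 0 < |x − 5| < delta ⇒ |x^2 − 25| < eps.
Factor: x^2 − 25 = (x − 5)(x + 5), so |x^2 − 25| = |x − 5|·|x + 5|.
Restrict delta ≤ 2. Then |x − 5| < 2 gives |x| < 7, so by the triangle inequality |x + 5| ≤ 7 + 5 = 12.
Hence |x^2 − 25| ≤ 12|x − 5|, which is < eps once |x − 5| < eps/12.
Take delta = min(2, eps/12). If 0 < |x − 5| < delta then both bounds hold and |x^2 − 25| ≤ 12|x − 5| < 12·(eps/12) = eps.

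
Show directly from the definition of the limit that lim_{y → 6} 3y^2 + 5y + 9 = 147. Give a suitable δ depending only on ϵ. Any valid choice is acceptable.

δ = min(2, ϵ/47)

Fix ϵ > 0. We want δ > 0 such that 0 < |y − 6| < δ implies |(3y^2 + 5y + 9) − 147| < ϵ.
(3y^2 + 5y + 9) − 147 = 3y^2 + 5y - 138 = (y − 6)(3y + 23).
So |(3y^2 + 5y + 9) − 147| = |y − 6|·|3y + 23|.
Require δ ≤ 2. Then |y − 6| < 2 gives |y| < 8, and by the triangle inequality |3y + 23| ≤ 3·8 + 23 = 47.
Hence |(3y^2 + 5y + 9) − 147| ≤ 47|y − 6| < ϵ provided |y − 6| < ϵ/47.
Choosing δ = min(2, ϵ/47) ensures both conditions, hence |(3y^2 + 5y + 9) − 147| < ϵ.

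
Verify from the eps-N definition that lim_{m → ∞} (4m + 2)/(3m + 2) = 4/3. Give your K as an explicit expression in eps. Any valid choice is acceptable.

Let eps > 0 be given. For m ≥ 1, |(4m + 2)/(3m + 2) − (4/3)| = |-2|/(3(3m + 2)) = 2/(3(3m + 2)).
Since 3m + 2 ≥ 3m for m ≥ 1, this is ≤ 2/(3·3m) = (2/9)/m.
So |(4m + 2)/(3m + 2) − (4/3)| < eps whenever m > (2/9)/eps.
Take K = (2/9)/eps. If m > K then |(4m + 2)/(3m + 2) − (4/3)| ≤ (2/9)/m < eps.

K = (2/9)/eps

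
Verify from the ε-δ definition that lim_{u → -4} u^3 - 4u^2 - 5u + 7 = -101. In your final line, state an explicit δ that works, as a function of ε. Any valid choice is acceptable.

Suppose ε > 0. We want δ > 0 such that 0 < |u + 4| < δ implies |(u^3 - 4u^2 - 5u + 7) + 101| < ε.
(u^3 - 4u^2 - 5u + 7) + 101 = u^3 - 4u^2 - 5u + 108 = (u + 4)(u^2 - 8u + 27).
So |(u^3 - 4u^2 - 5u + 7) + 101| = |u + 4|·|u^2 - 8u + 27|.
Require δ ≤ 1. Then |u + 4| < 1 gives |u| < 5, and by the triangle inequality |u^2 - 8u + 27| ≤ 5^2 + 8·5 + 27 = 92.
Hence |(u^3 - 4u^2 - 5u + 7) + 101| ≤ 92|u + 4| < ε provided |u + 4| < ε/92.
Take δ = min(1, ε/92). Then 0 < |u + 4| < δ gives both |u + 4| < 1 and |u + 4| < ε/92, so |(u^3 - 4u^2 - 5u + 7) + 101| < ε.

δ = min(1, ε/92)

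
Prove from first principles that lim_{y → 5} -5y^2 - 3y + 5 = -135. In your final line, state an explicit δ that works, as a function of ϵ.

δ = min(1, ϵ/58)

Suppose ϵ > 0. We want δ > 0 such that 0 < |y − 5| < δ implies |(-5y^2 - 3y + 5) + 135| < ϵ.
(-5y^2 - 3y + 5) + 135 = -5y^2 - 3y + 140 = (y − 5)(-5y - 28).
So |(-5y^2 - 3y + 5) + 135| = |y − 5|·|-5y - 28|.
Require δ ≤ 1. Then |y − 5| < 1 gives |y| < 6, and by the triangle inequality |-5y - 28| ≤ 5·6 + 28 = 58.
Hence |(-5y^2 - 3y + 5) + 135| ≤ 58|y − 5| < ϵ provided |y − 5| < ϵ/58.
Choosing δ = min(1, ϵ/58) ensures both conditions, hence |(-5y^2 - 3y + 5) + 135| < ϵ.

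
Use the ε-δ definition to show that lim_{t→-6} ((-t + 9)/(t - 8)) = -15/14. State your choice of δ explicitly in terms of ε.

δ = min(7, 98ε)

Fix ε > 0. We want δ > 0 with 0 < |t + 6| < δ ⇒ |(-t + 9)/(t - 8) + 15/14| < ε.
Combining over a common denominator, (-t + 9)/(t - 8) + 15/14 = [(-t + 9)·(-14) − 15·(t - 8)] / [(-14)·(t - 8)] = -1(t + 6) / ((-14)(t - 8)).
So |(-t + 9)/(t - 8) + 15/14| = |t + 6| / (14·|t − 8|).
Require δ ≤ 7, so |t − 8| ≥ |-14| − |t + 6| > 14 − 7 = 7.
Hence |(-t + 9)/(t - 8) + 15/14| < |t + 6|/(14·7) = (1/98)|t + 6|, which is < ε once |t + 6| < 98ε.
Take δ = min(7, 98ε). Then 0 < |t + 6| < δ forces both bounds, so |(-t + 9)/(t - 8) + 15/14| < ε.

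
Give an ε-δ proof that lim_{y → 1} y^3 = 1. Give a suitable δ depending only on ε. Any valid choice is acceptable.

δ = min(2, ε/13)

Let ε > 0 be given. We seek δ > 0 with 0 < |y − 1| < δ ⇒ |y^3 − 1| < ε.
Factor: y^3 − 1 = (y − 1)(y^2 + y + 1), so |y^3 − 1| = |y − 1|·|y^2 + y + 1|.
Restrict δ ≤ 2. Then |y − 1| < 2 gives |y| < 3, so by the triangle inequality |y^2 + y + 1| ≤ 3^2 + 3 + 1 = 13.
Hence |y^3 − 1| ≤ 13|y − 1|, which is < ε once |y − 1| < ε/13.
Take δ = min(2, ε/13). If 0 < |y − 1| < δ then both bounds hold and |y^3 − 1| ≤ 13|y − 1| < 13·(ε/13) = ε.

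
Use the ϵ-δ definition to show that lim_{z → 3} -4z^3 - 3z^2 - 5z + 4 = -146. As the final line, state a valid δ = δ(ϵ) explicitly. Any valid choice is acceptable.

Suppose ϵ > 0. We want δ > 0 such that 0 < |z − 3| < δ implies |(-4z^3 - 3z^2 - 5z + 4) + 146| < ϵ.
(-4z^3 - 3z^2 - 5z + 4) + 146 = -4z^3 - 3z^2 - 5z + 150 = (z − 3)(-4z^2 - 15z - 50).
So |(-4z^3 - 3z^2 - 5z + 4) + 146| = |z − 3|·|-4z^2 - 15z - 50|.
Require δ ≤ 1. Then |z − 3| < 1 gives |z| < 4, and by the triangle inequality |-4z^2 - 15z - 50| ≤ 4·4^2 + 15·4 + 50 = 174.
Hence |(-4z^3 - 3z^2 - 5z + 4) + 146| ≤ 174|z − 3| < ϵ provided |z − 3| < ϵ/174.
Take δ = min(1, ϵ/174). Then 0 < |z − 3| < δ gives both |z − 3| < 1 and |z − 3| < ϵ/174, so |(-4z^3 - 3z^2 - 5z + 4) + 146| < ϵ.

δ = min(1, ϵ/174)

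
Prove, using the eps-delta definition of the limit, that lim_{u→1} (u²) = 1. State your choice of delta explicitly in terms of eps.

delta = min(1, eps/3)

Let eps > 0. We seek delta > 0 with 0 < |u − 1| < delta ⇒ |u² − 1| < eps.
Factor: u² − 1 = (u − 1)(u + 1), so |u² − 1| = |u − 1|·|u + 1|.
Restrict delta ≤ 1. Then |u − 1| < 1 gives |u| < 2, so by the triangle inequality |u + 1| ≤ 2 + 1 = 3.
Hence |u² − 1| ≤ 3|u − 1|, which is < eps once |u − 1| < eps/3.
Take delta = min(1, eps/3). If 0 < |u − 1| < delta then both bounds hold and |u² − 1| ≤ 3|u − 1| < 3·(eps/3) = eps.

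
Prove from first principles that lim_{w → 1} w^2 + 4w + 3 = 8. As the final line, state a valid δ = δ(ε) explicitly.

δ = min(1, ε/7)

Fix ε > 0. We want δ > 0 such that 0 < |w − 1| < δ implies |(w^2 + 4w + 3) − 8| < ε.
(w^2 + 4w + 3) − 8 = w^2 + 4w - 5 = (w − 1)(w + 5).
So |(w^2 + 4w + 3) − 8| = |w − 1|·|w + 5|.
Require δ ≤ 1. Then |w − 1| < 1 gives |w| < 2, and by the triangle inequality |w + 5| ≤ 2 + 5 = 7.
Hence |(w^2 + 4w + 3) − 8| ≤ 7|w − 1| < ε provided |w − 1| < ε/7.
Take δ = min(1, ε/7). Then 0 < |w − 1| < δ gives both |w − 1| < 1 and |w − 1| < ε/7, so |(w^2 + 4w + 3) − 8| < ε.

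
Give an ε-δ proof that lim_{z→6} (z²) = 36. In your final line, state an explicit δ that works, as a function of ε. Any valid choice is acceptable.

δ = min(2, ε/14)

Let ε > 0 be given. We seek δ > 0 with 0 < |z − 6| < δ ⇒ |z² − 36| < ε.
Factor: z² − 36 = (z − 6)(z + 6), so |z² − 36| = |z − 6|·|z + 6|.
Restrict δ ≤ 2. Then |z − 6| < 2 gives |z| < 8, so by the triangle inequality |z + 6| ≤ 8 + 6 = 14.
Hence |z² − 36| ≤ 14|z − 6|, which is < ε once |z − 6| < ε/14.
Take δ = min(2, ε/14). If 0 < |z − 6| < δ then both bounds hold and |z² − 36| ≤ 14|z − 6| < 14·(ε/14) = ε.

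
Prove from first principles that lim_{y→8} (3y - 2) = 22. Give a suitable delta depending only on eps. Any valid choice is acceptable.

Let eps > 0. We need delta > 0 so that 0 < |y − 8| < delta implies |(3y - 2) − 22| < eps.
Since (3y - 2) − 22 = 3(y − 8), we have |(3y - 2) − 22| = 3|y − 8|.
Thus it suffices that |y − 8| < eps/3.
Take delta = eps/3. If 0 < |y − 8| < delta then |(3y - 2) − 22| = 3|y − 8| < 3·(eps/3) = eps.

delta = eps/3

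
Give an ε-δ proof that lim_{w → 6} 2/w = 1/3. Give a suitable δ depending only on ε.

Let ε > 0 be given. We seek δ > 0 such that 0 < |w − 6| < δ implies |2/w − (1/3)| < ε.
|2/w − (1/3)| = 2·|6 − w|/(6·|w|) = 2|w − 6|/(6|w|).
Require δ ≤ 3 so that |w| > 6 − 3 = 3, hence 6|w| > 18.
Then |2/w − (1/3)| < 2|w − 6|/18, which is < ε when |w − 6| < 9ε.
Take δ = min(3, 9ε). Then 0 < |w − 6| < δ gives both |w − 6| < 3 and |w − 6| < 9ε, so |2/w − (1/3)| < ε.

δ = min(3, 9ε)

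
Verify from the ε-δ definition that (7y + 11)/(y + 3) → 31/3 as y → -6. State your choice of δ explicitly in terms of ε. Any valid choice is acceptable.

Fix ε > 0. We want δ > 0 with 0 < |y + 6| < δ ⇒ |(7y + 11)/(y + 3) − (31/3)| < ε.
Combining over a common denominator, (7y + 11)/(y + 3) − (31/3) = [(7y + 11)·(-3) − (-31)·(y + 3)] / [(-3)·(y + 3)] = 10(y + 6) / ((-3)(y + 3)).
So |(7y + 11)/(y + 3) − (31/3)| = 10|y + 6| / (3·|y + 3|).
Require δ ≤ 3/2, so |y + 3| ≥ |-3| − |y + 6| > 3 − 3/2 = 3/2.
Hence |(7y + 11)/(y + 3) − (31/3)| < 10|y + 6|/(3·(3/2)) = (20/9)|y + 6|, which is < ε once |y + 6| < (9/20)ε.
Take δ = min(3/2, (9/20)ε). Then 0 < |y + 6| < δ forces both bounds, so |(7y + 11)/(y + 3) − (31/3)| < ε.

δ = min(3/2, (9/20)ε)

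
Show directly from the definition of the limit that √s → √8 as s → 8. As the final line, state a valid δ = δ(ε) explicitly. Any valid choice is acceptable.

δ = min(8, √8·ε)

Fix ε > 0. We want δ > 0 such that 0 < |s − 8| < δ implies |√s − √8| < ε.
Multiplying by the conjugate, |√s − √8| = |s − 8|/(√s + √8).
Restrict δ ≤ 8 so that |s − 8| < 8 forces s > 0, and then √s + √8 > √8.
Hence |√s − √8| < |s − 8|/√8, which is < ε once |s − 8| < √8·ε.
Take δ = min(8, √8·ε). If 0 < |s − 8| < δ then s > 0 and |√s − √8| < |s − 8|/√8 < ε.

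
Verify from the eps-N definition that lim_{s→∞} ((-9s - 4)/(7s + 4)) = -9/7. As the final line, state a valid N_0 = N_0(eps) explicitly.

Fix eps > 0. We seek N_0 > 0 such that s > N_0 implies |(-9s - 4)/(7s + 4) + 9/7| < eps.
(-9s - 4)/(7s + 4) + 9/7 = (7(-9s - 4) − (-9)(7s + 4)) / (7(7s + 4)) = 8/(7(7s + 4)).
For s > 0 we have 7s + 4 > 7s, so |(-9s - 4)/(7s + 4) + 9/7| = 8/(7(7s + 4)) < 8/(7·7s) = (8/49)/s.
Thus |(-9s - 4)/(7s + 4) + 9/7| < eps whenever s > (8/49)/eps.
Take N_0 = (8/49)/eps. If s > N_0 then |(-9s - 4)/(7s + 4) + 9/7| < (8/49)/s < eps.

N_0 = (8/49)/eps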